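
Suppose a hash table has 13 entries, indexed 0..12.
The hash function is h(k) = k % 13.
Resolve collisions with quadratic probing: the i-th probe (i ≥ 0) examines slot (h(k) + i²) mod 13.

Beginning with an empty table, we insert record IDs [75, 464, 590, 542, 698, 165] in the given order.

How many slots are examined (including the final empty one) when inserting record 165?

75 hashes to 10; slot 10 is free -> place at 10.
464 hashes to 9; slot 9 is free -> place at 9.
590 hashes to 5; slot 5 is free -> place at 5.
542 hashes to 9; 9,10 taken -> place at 0.
698 hashes to 9; 9,10,0,5 taken -> place at 12.
165 hashes to 9; 9,10,0,5,12 taken -> place at 8.
Table: [542, _, _, _, _, 590, _, _, 165, 464, 75, _, 698]

6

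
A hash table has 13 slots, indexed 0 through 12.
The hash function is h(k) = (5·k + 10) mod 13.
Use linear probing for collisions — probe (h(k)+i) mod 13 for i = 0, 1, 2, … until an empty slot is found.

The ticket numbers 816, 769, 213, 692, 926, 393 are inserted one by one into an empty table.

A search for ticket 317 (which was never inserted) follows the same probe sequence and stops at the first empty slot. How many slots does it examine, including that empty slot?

816 hashes to 8; slot 8 is free → place at 8.
769 hashes to 7; slot 7 is free → place at 7.
213 hashes to 9; slot 9 is free → place at 9.
692 hashes to 12; slot 12 is free → place at 12.
926 hashes to 12; 12 taken → place at 0.
393 hashes to 12; 12,0 taken → place at 1.
Table: [926, 393, ∅, ∅, ∅, ∅, ∅, 769, 816, 213, ∅, ∅, 692]
Lookup 317: h=9, probe 9,10 → slot 10 empty, not found.

2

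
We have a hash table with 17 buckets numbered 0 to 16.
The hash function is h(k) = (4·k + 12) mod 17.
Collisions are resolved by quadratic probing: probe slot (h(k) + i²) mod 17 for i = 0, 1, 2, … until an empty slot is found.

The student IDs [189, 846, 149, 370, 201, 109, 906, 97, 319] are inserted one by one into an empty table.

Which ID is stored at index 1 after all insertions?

201

189: h=3 => slot 3
846: h=13 => slot 13
149: h=13, probe 13,14 => slot 14
370: h=13, probe 13,14,0 => slot 0
201: h=0, probe 0,1 => slot 1
109: h=6 => slot 6
906: h=15 => slot 15
97: h=9 => slot 9
319: h=13, probe 13,14,0,5 => slot 5
Table: [370, 201, ., 189, ., 319, 109, ., ., 97, ., ., ., 846, 149, 906, .]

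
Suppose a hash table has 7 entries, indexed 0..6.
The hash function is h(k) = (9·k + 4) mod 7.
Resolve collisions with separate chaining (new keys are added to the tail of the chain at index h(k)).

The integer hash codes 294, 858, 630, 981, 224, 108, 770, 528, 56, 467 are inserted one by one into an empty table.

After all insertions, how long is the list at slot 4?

294 → bucket 4
858 → bucket 5
630 → bucket 4 (collision)
981 → bucket 6
224 → bucket 4 (collision)
108 → bucket 3
770 → bucket 4 (collision)
528 → bucket 3 (collision)
56 → bucket 4 (collision)
467 → bucket 0
Final buckets:
0: 467
1: _
2: _
3: 108 -> 528
4: 294 -> 630 -> 224 -> 770 -> 56
5: 858
6: 981

5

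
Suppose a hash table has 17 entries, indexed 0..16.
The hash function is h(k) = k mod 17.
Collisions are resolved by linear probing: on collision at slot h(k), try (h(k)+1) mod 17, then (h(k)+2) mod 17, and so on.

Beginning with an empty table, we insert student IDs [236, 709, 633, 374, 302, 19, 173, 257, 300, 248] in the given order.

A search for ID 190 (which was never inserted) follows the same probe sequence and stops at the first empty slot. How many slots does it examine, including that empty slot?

4

Insert 236: h=15, slot 15 empty -> index 15.
Insert 709: h=12, slot 12 empty -> index 12.
Insert 633: h=4, slot 4 empty -> index 4.
Insert 374: h=0, slot 0 empty -> index 0.
Insert 302: h=13, slot 13 empty -> index 13.
Insert 19: h=2, slot 2 empty -> index 2.
Insert 173: h=3, slot 3 empty -> index 3.
Insert 257: h=2, slots 2,3,4 occupied -> index 5.
Insert 300: h=11, slot 11 empty -> index 11.
Insert 248: h=10, slot 10 empty -> index 10.
Table: [374, -, 19, 173, 633, 257, -, -, -, -, 248, 300, 709, 302, -, 236, -]
Lookup 190: h=3, probe 3,4,5,6 → slot 6 empty, not found.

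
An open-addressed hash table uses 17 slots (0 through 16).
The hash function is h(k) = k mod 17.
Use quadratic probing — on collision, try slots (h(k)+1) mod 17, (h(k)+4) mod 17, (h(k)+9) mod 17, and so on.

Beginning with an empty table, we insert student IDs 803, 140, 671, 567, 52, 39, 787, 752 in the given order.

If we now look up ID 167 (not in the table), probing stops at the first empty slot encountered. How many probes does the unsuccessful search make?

2

803 hashes to 4; slot 4 is free → place at 4.
140 hashes to 4; 4 taken → place at 5.
671 hashes to 8; slot 8 is free → place at 8.
567 hashes to 6; slot 6 is free → place at 6.
52 hashes to 1; slot 1 is free → place at 1.
39 hashes to 5; 5,6 taken → place at 9.
787 hashes to 5; 5,6,9 taken → place at 14.
752 hashes to 4; 4,5,8 taken → place at 13.
Table: [∅, 52, ∅, ∅, 803, 140, 567, ∅, 671, 39, ∅, ∅, ∅, 752, 787, ∅, ∅]
Lookup 167: h=14, probe 14,15 → slot 15 empty, not found.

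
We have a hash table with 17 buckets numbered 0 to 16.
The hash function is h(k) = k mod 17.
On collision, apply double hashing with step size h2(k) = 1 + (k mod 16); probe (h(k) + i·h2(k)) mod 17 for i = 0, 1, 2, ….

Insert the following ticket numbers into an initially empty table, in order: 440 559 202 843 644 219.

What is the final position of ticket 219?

440: h=15 → slot 15
559: h=15, h2=16, probe 15,14 → slot 14
202: h=15, h2=11, probe 15,9 → slot 9
843: h=10 → slot 10
644: h=15, h2=5, probe 15,3 → slot 3
219: h=15, h2=12, probe 15,10,5 → slot 5
Table: [_, _, _, 644, _, 219, _, _, _, 202, 843, _, _, _, 559, 440, _]

5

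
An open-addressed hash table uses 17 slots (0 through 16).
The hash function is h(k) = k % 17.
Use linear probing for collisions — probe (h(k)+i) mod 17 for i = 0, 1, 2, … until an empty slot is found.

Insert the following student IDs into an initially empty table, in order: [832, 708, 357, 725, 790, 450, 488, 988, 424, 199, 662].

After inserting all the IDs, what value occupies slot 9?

Insert 832: h=16, slot 16 empty → index 16.
Insert 708: h=11, slot 11 empty → index 11.
Insert 357: h=0, slot 0 empty → index 0.
Insert 725: h=11, slot 11 occupied → index 12.
Insert 790: h=8, slot 8 empty → index 8.
Insert 450: h=8, slot 8 occupied → index 9.
Insert 488: h=12, slot 12 occupied → index 13.
Insert 988: h=2, slot 2 empty → index 2.
Insert 424: h=16, slots 16,0 occupied → index 1.
Insert 199: h=12, slots 12,13 occupied → index 14.
Insert 662: h=16, slots 16,0,1,2 occupied → index 3.
Table: [357, 424, 988, 662, _, _, _, _, 790, 450, _, 708, 725, 488, 199, _, 832]

450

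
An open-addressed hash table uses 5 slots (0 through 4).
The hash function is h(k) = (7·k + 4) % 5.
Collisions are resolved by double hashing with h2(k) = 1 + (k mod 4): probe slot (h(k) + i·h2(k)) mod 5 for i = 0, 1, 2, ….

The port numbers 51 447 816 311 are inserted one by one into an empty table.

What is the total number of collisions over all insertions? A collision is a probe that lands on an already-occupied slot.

Insert 51: h=1, slot 1 empty → index 1.
Insert 447: h=3, slot 3 empty → index 3.
Insert 816: h=1, h2=1, slot 1 occupied → index 2.
Insert 311: h=1, h2=4, slot 1 occupied → index 0.
Table: [311, 51, 816, 447, —]

2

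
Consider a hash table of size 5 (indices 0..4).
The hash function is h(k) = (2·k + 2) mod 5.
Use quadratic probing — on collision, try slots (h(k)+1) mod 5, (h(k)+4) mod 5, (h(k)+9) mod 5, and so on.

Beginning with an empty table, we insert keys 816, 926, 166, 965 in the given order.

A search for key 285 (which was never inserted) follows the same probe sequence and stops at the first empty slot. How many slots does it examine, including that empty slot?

3

Insert 816: h=4, slot 4 empty → index 4.
Insert 926: h=4, slot 4 occupied → index 0.
Insert 166: h=4, slots 4,0 occupied → index 3.
Insert 965: h=2, slot 2 empty → index 2.
Table: [926, _, 965, 166, 816]
Lookup 285: h=2, probe 2,3,1 → slot 1 empty, not found.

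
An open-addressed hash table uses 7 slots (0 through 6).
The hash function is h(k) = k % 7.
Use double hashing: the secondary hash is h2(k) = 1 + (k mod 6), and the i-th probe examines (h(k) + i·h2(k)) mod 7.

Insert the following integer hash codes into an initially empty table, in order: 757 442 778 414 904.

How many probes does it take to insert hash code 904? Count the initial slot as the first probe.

5

Insert 757: h=1, slot 1 empty → index 1.
Insert 442: h=1, h2=5, slot 1 occupied → index 6.
Insert 778: h=1, h2=5, slots 1,6 occupied → index 4.
Insert 414: h=1, h2=1, slot 1 occupied → index 2.
Insert 904: h=1, h2=5, slots 1,6,4,2 occupied → index 0.
Table: [904, 757, 414, _, 778, _, 442]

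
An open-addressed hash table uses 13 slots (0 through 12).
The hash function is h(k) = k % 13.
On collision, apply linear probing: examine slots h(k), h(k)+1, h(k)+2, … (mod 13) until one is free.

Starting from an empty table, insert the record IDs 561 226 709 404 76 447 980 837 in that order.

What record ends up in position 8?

Insert 561: h=2, slot 2 empty => index 2.
Insert 226: h=5, slot 5 empty => index 5.
Insert 709: h=7, slot 7 empty => index 7.
Insert 404: h=1, slot 1 empty => index 1.
Insert 76: h=11, slot 11 empty => index 11.
Insert 447: h=5, slot 5 occupied => index 6.
Insert 980: h=5, slots 5,6,7 occupied => index 8.
Insert 837: h=5, slots 5,6,7,8 occupied => index 9.
Table: [—, 404, 561, —, —, 226, 447, 709, 980, 837, —, 76, —]

980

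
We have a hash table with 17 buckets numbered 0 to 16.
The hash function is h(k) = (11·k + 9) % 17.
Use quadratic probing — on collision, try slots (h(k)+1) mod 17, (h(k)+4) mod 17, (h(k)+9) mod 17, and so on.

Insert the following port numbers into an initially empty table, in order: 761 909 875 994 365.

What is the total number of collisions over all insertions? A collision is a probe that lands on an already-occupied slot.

8

761: h=16 -> slot 16
909: h=12 -> slot 12
875: h=12, probe 12,13 -> slot 13
994: h=12, probe 12,13,16,4 -> slot 4
365: h=12, probe 12,13,16,4,11 -> slot 11
Table: [-, -, -, -, 994, -, -, -, -, -, -, 365, 909, 875, -, -, 761]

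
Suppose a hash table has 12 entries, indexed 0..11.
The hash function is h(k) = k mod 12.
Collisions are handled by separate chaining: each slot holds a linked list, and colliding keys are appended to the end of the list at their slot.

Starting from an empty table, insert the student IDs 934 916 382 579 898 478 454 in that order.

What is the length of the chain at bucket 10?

Insert 934: h=10, bucket 10 empty → new chain.
Insert 916: h=4, bucket 4 empty → new chain.
Insert 382: h=10, bucket 10 nonempty → append to chain.
Insert 579: h=3, bucket 3 empty → new chain.
Insert 898: h=10, bucket 10 nonempty → append to chain.
Insert 478: h=10, bucket 10 nonempty → append to chain.
Insert 454: h=10, bucket 10 nonempty → append to chain.
Final buckets:
0: -
1: -
2: -
3: 579
4: 916
5: -
6: -
7: -
8: -
9: -
10: 934 -> 382 -> 898 -> 478 -> 454
11: -

5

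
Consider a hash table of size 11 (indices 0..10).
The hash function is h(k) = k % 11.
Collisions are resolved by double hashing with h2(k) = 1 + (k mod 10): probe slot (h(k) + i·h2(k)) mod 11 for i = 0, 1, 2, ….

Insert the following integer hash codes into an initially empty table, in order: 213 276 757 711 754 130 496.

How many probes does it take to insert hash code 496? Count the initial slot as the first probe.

Insert 213: h=4, slot 4 empty -> index 4.
Insert 276: h=1, slot 1 empty -> index 1.
Insert 757: h=9, slot 9 empty -> index 9.
Insert 711: h=7, slot 7 empty -> index 7.
Insert 754: h=6, slot 6 empty -> index 6.
Insert 130: h=9, h2=1, slot 9 occupied -> index 10.
Insert 496: h=1, h2=7, slot 1 occupied -> index 8.
Table: [—, 276, —, —, 213, —, 754, 711, 496, 757, 130]

2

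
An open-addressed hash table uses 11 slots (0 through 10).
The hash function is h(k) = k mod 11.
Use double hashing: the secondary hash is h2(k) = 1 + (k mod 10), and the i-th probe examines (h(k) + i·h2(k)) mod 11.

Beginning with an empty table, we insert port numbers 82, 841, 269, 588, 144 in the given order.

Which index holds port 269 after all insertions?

4

Insert 82: h=5, slot 5 empty -> index 5.
Insert 841: h=5, h2=2, slot 5 occupied -> index 7.
Insert 269: h=5, h2=10, slot 5 occupied -> index 4.
Insert 588: h=5, h2=9, slot 5 occupied -> index 3.
Insert 144: h=1, slot 1 empty -> index 1.
Table: [—, 144, —, 588, 269, 82, —, 841, —, —, —]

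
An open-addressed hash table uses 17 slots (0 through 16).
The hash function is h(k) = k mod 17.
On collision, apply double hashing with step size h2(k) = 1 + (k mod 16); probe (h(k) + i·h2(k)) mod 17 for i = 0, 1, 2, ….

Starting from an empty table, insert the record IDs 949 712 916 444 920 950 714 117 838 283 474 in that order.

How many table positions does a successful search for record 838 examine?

2

949: h=14 => slot 14
712: h=15 => slot 15
916: h=15, h2=5, probe 15,3 => slot 3
444: h=2 => slot 2
920: h=2, h2=9, probe 2,11 => slot 11
950: h=15, h2=7, probe 15,5 => slot 5
714: h=0 => slot 0
117: h=15, h2=6, probe 15,4 => slot 4
838: h=5, h2=7, probe 5,12 => slot 12
283: h=11, h2=12, probe 11,6 => slot 6
474: h=15, h2=11, probe 15,9 => slot 9
Table: [714, ∅, 444, 916, 117, 950, 283, ∅, ∅, 474, ∅, 920, 838, ∅, 949, 712, ∅]
Lookup 838: h=5, h2=7, probe 5,12 → found at 12.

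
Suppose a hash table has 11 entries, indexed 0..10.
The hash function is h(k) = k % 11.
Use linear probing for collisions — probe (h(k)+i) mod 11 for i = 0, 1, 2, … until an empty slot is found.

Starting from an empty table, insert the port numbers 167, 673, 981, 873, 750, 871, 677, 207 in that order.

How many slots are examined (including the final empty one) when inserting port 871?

6

167 hashes to 2; slot 2 is free -> place at 2.
673 hashes to 2; 2 taken -> place at 3.
981 hashes to 2; 2,3 taken -> place at 4.
873 hashes to 4; 4 taken -> place at 5.
750 hashes to 2; 2,3,4,5 taken -> place at 6.
871 hashes to 2; 2,3,4,5,6 taken -> place at 7.
677 hashes to 6; 6,7 taken -> place at 8.
207 hashes to 9; slot 9 is free -> place at 9.
Table: [., ., 167, 673, 981, 873, 750, 871, 677, 207, .]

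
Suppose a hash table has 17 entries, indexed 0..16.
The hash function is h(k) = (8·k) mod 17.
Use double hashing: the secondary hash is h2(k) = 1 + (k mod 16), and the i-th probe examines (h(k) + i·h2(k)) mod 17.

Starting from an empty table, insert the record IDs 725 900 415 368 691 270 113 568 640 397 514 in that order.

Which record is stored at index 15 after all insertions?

725 hashes to 3; slot 3 is free -> place at 3.
900 hashes to 9; slot 9 is free -> place at 9.
415 hashes to 5; slot 5 is free -> place at 5.
368 hashes to 3, h2=1; 3 taken -> place at 4.
691 hashes to 3, h2=4; 3 taken -> place at 7.
270 hashes to 1; slot 1 is free -> place at 1.
113 hashes to 3, h2=2; 3,5,7,9 taken -> place at 11.
568 hashes to 5, h2=9; 5 taken -> place at 14.
640 hashes to 3, h2=1; 3,4,5 taken -> place at 6.
397 hashes to 14, h2=14; 14,11 taken -> place at 8.
514 hashes to 15; slot 15 is free -> place at 15.
Table: [-, 270, -, 725, 368, 415, 640, 691, 397, 900, -, 113, -, -, 568, 514, -]

514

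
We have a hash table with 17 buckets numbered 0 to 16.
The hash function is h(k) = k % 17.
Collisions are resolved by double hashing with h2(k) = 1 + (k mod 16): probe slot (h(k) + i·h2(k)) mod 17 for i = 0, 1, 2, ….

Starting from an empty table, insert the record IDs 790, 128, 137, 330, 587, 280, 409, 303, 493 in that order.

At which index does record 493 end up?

Insert 790: h=8, slot 8 empty → index 8.
Insert 128: h=9, slot 9 empty → index 9.
Insert 137: h=1, slot 1 empty → index 1.
Insert 330: h=7, slot 7 empty → index 7.
Insert 587: h=9, h2=12, slot 9 occupied → index 4.
Insert 280: h=8, h2=9, slot 8 occupied → index 0.
Insert 409: h=1, h2=10, slot 1 occupied → index 11.
Insert 303: h=14, slot 14 empty → index 14.
Insert 493: h=0, h2=14, slots 0,14,11,8 occupied → index 5.
Table: [280, 137, ∅, ∅, 587, 493, ∅, 330, 790, 128, ∅, 409, ∅, ∅, 303, ∅, ∅]

5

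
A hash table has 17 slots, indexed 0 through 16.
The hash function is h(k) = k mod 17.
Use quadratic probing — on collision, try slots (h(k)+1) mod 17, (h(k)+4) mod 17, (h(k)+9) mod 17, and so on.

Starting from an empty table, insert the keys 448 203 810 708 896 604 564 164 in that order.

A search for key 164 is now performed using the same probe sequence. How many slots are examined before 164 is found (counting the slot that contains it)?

3

Insert 448: h=6, slot 6 empty => index 6.
Insert 203: h=16, slot 16 empty => index 16.
Insert 810: h=11, slot 11 empty => index 11.
Insert 708: h=11, slot 11 occupied => index 12.
Insert 896: h=12, slot 12 occupied => index 13.
Insert 604: h=9, slot 9 empty => index 9.
Insert 564: h=3, slot 3 empty => index 3.
Insert 164: h=11, slots 11,12 occupied => index 15.
Table: [_, _, _, 564, _, _, 448, _, _, 604, _, 810, 708, 896, _, 164, 203]
Lookup 164: h=11, probe 11,12,15 → found at 15.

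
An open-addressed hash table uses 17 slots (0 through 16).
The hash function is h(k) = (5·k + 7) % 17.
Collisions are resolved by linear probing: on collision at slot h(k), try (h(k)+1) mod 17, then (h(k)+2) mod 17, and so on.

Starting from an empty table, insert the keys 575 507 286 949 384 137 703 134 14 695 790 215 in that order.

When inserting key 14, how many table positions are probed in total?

575: h=9 => slot 9
507: h=9, probe 9,10 => slot 10
286: h=9, probe 9,10,11 => slot 11
949: h=9, probe 9,10,11,12 => slot 12
384: h=6 => slot 6
137: h=12, probe 12,13 => slot 13
703: h=3 => slot 3
134: h=14 => slot 14
14: h=9, probe 9,10,11,12,13,14,15 => slot 15
695: h=14, probe 14,15,16 => slot 16
790: h=13, probe 13,14,15,16,0 => slot 0
215: h=11, probe 11,12,13,14,15,16,0,1 => slot 1
Table: [790, 215, _, 703, _, _, 384, _, _, 575, 507, 286, 949, 137, 134, 14, 695]

7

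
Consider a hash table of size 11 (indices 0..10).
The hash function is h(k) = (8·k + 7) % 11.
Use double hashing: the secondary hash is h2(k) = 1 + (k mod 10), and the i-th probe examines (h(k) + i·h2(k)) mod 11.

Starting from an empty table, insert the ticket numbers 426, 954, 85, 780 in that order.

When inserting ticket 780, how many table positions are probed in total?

426: h=5 → slot 5
954: h=5, h2=5, probe 5,10 → slot 10
85: h=5, h2=6, probe 5,0 → slot 0
780: h=10, h2=1, probe 10,0,1 → slot 1
Table: [85, 780, ., ., ., 426, ., ., ., ., 954]

3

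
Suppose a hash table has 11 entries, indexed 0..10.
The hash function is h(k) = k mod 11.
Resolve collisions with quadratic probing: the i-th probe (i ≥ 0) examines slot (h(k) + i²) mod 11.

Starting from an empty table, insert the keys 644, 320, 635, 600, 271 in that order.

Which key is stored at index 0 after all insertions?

Insert 644: h=6, slot 6 empty → index 6.
Insert 320: h=1, slot 1 empty → index 1.
Insert 635: h=8, slot 8 empty → index 8.
Insert 600: h=6, slot 6 occupied → index 7.
Insert 271: h=7, slots 7,8 occupied → index 0.
Table: [271, 320, ∅, ∅, ∅, ∅, 644, 600, 635, ∅, ∅]

271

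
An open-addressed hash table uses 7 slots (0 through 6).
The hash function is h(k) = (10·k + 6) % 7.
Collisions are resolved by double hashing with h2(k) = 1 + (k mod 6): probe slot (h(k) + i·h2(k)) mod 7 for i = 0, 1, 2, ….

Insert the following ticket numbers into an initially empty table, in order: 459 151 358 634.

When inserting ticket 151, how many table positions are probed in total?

459 hashes to 4; slot 4 is free -> place at 4.
151 hashes to 4, h2=2; 4 taken -> place at 6.
358 hashes to 2; slot 2 is free -> place at 2.
634 hashes to 4, h2=5; 4,2 taken -> place at 0.
Table: [634, ., 358, ., 459, ., 151]

2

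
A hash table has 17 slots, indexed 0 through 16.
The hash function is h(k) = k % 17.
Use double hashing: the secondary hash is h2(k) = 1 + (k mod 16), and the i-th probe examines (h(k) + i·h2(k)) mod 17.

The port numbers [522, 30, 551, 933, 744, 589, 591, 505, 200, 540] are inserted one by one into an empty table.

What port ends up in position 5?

Insert 522: h=12, slot 12 empty => index 12.
Insert 30: h=13, slot 13 empty => index 13.
Insert 551: h=7, slot 7 empty => index 7.
Insert 933: h=15, slot 15 empty => index 15.
Insert 744: h=13, h2=9, slot 13 occupied => index 5.
Insert 589: h=11, slot 11 empty => index 11.
Insert 591: h=13, h2=16, slots 13,12,11 occupied => index 10.
Insert 505: h=12, h2=10, slots 12,5,15 occupied => index 8.
Insert 200: h=13, h2=9, slots 13,5 occupied => index 14.
Insert 540: h=13, h2=13, slot 13 occupied => index 9.
Table: [-, -, -, -, -, 744, -, 551, 505, 540, 591, 589, 522, 30, 200, 933, -]

744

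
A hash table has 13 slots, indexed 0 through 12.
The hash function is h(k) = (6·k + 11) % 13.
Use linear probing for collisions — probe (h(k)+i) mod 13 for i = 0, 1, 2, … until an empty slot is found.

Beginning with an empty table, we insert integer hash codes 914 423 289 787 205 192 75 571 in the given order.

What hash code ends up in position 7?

914: h=9 => slot 9
423: h=1 => slot 1
289: h=3 => slot 3
787: h=1, probe 1,2 => slot 2
205: h=6 => slot 6
192: h=6, probe 6,7 => slot 7
75: h=6, probe 6,7,8 => slot 8
571: h=5 => slot 5
Table: [-, 423, 787, 289, -, 571, 205, 192, 75, 914, -, -, -]

192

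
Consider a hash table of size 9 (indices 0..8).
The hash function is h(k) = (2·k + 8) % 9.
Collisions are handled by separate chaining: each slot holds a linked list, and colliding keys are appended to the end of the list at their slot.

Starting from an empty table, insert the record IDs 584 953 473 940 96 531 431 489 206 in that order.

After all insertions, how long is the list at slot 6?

4

584 → bucket 6
953 → bucket 6 (collision)
473 → bucket 0
940 → bucket 7
96 → bucket 2
531 → bucket 8
431 → bucket 6 (collision)
489 → bucket 5
206 → bucket 6 (collision)
Final buckets:
0: 473
1: -
2: 96
3: -
4: -
5: 489
6: 584 -> 953 -> 431 -> 206
7: 940
8: 531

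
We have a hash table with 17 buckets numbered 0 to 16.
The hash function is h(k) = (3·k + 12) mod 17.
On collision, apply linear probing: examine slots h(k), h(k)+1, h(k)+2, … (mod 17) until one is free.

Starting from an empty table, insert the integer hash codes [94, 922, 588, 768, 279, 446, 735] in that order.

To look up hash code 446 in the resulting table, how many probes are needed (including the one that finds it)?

94: h=5 => slot 5
922: h=7 => slot 7
588: h=8 => slot 8
768: h=4 => slot 4
279: h=16 => slot 16
446: h=7, probe 7,8,9 => slot 9
735: h=7, probe 7,8,9,10 => slot 10
Table: [., ., ., ., 768, 94, ., 922, 588, 446, 735, ., ., ., ., ., 279]
Lookup 446: h=7, probe 7,8,9 → found at 9.

3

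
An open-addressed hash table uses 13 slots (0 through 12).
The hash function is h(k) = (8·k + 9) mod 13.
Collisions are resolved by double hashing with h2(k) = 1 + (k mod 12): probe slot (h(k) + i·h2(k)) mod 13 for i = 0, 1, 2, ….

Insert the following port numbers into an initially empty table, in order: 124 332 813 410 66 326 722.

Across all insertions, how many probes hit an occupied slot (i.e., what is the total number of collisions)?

6

124: h=0 → slot 0
332: h=0, h2=9, probe 0,9 → slot 9
813: h=0, h2=10, probe 0,10 → slot 10
410: h=0, h2=3, probe 0,3 → slot 3
66: h=4 → slot 4
326: h=4, h2=3, probe 4,7 → slot 7
722: h=0, h2=3, probe 0,3,6 → slot 6
Table: [124, -, -, 410, 66, -, 722, 326, -, 332, 813, -, -]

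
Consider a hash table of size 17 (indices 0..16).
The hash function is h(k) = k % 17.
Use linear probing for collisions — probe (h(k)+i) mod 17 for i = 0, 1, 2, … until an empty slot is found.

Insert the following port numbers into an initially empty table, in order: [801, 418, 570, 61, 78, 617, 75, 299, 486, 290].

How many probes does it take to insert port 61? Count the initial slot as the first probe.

2

Insert 801: h=2, slot 2 empty → index 2.
Insert 418: h=10, slot 10 empty → index 10.
Insert 570: h=9, slot 9 empty → index 9.
Insert 61: h=10, slot 10 occupied → index 11.
Insert 78: h=10, slots 10,11 occupied → index 12.
Insert 617: h=5, slot 5 empty → index 5.
Insert 75: h=7, slot 7 empty → index 7.
Insert 299: h=10, slots 10,11,12 occupied → index 13.
Insert 486: h=10, slots 10,11,12,13 occupied → index 14.
Insert 290: h=1, slot 1 empty → index 1.
Table: [—, 290, 801, —, —, 617, —, 75, —, 570, 418, 61, 78, 299, 486, —, —]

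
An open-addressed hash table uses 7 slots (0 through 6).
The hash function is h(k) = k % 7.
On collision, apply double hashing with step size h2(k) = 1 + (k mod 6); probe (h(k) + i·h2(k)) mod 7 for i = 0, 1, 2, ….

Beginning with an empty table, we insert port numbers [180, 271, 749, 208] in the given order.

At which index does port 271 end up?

0

180 hashes to 5; slot 5 is free -> place at 5.
271 hashes to 5, h2=2; 5 taken -> place at 0.
749 hashes to 0, h2=6; 0 taken -> place at 6.
208 hashes to 5, h2=5; 5 taken -> place at 3.
Table: [271, -, -, 208, -, 180, 749]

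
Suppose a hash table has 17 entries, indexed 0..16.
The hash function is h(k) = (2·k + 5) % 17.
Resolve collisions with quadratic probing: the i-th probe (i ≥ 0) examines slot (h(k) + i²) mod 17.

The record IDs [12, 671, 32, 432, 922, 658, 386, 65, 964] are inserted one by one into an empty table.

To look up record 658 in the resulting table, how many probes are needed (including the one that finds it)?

3

12 hashes to 12; slot 12 is free => place at 12.
671 hashes to 4; slot 4 is free => place at 4.
32 hashes to 1; slot 1 is free => place at 1.
432 hashes to 2; slot 2 is free => place at 2.
922 hashes to 13; slot 13 is free => place at 13.
658 hashes to 12; 12,13 taken => place at 16.
386 hashes to 12; 12,13,16,4 taken => place at 11.
65 hashes to 16; 16 taken => place at 0.
964 hashes to 12; 12,13,16,4,11 taken => place at 3.
Table: [65, 32, 432, 964, 671, ., ., ., ., ., ., 386, 12, 922, ., ., 658]
Lookup 658: h=12, probe 12,13,16 → found at 16.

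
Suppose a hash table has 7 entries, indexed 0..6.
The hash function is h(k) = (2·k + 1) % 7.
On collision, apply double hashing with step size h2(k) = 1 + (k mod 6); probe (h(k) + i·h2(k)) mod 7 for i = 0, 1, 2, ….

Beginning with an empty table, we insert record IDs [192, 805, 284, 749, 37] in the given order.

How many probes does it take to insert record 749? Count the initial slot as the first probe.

192 hashes to 0; slot 0 is free -> place at 0.
805 hashes to 1; slot 1 is free -> place at 1.
284 hashes to 2; slot 2 is free -> place at 2.
749 hashes to 1, h2=6; 1,0 taken -> place at 6.
37 hashes to 5; slot 5 is free -> place at 5.
Table: [192, 805, 284, ∅, ∅, 37, 749]

3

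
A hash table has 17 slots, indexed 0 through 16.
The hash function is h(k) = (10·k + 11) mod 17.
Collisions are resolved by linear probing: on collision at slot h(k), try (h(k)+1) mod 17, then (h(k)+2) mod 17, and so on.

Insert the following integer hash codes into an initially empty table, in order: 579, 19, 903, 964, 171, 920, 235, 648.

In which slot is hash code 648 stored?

1

579: h=4 → slot 4
19: h=14 → slot 14
903: h=14, probe 14,15 → slot 15
964: h=12 → slot 12
171: h=4, probe 4,5 → slot 5
920: h=14, probe 14,15,16 → slot 16
235: h=15, probe 15,16,0 → slot 0
648: h=14, probe 14,15,16,0,1 → slot 1
Table: [235, 648, _, _, 579, 171, _, _, _, _, _, _, 964, _, 19, 903, 920]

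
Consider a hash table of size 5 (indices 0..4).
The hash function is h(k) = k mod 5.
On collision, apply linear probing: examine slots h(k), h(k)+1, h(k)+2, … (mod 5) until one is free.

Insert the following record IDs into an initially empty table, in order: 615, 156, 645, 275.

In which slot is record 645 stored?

615: h=0 -> slot 0
156: h=1 -> slot 1
645: h=0, probe 0,1,2 -> slot 2
275: h=0, probe 0,1,2,3 -> slot 3
Table: [615, 156, 645, 275, .]

2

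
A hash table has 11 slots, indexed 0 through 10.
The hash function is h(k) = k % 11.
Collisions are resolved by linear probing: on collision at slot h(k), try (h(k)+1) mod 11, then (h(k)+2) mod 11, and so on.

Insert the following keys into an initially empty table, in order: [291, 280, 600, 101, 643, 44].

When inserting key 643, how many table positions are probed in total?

291: h=5 => slot 5
280: h=5, probe 5,6 => slot 6
600: h=6, probe 6,7 => slot 7
101: h=2 => slot 2
643: h=5, probe 5,6,7,8 => slot 8
44: h=0 => slot 0
Table: [44, _, 101, _, _, 291, 280, 600, 643, _, _]

4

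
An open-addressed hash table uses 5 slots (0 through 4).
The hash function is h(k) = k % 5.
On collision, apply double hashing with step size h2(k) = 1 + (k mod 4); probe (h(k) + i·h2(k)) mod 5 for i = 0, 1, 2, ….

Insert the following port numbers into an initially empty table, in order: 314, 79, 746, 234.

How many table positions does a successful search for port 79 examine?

314 hashes to 4; slot 4 is free -> place at 4.
79 hashes to 4, h2=4; 4 taken -> place at 3.
746 hashes to 1; slot 1 is free -> place at 1.
234 hashes to 4, h2=3; 4 taken -> place at 2.
Table: [—, 746, 234, 79, 314]
Lookup 79: h=4, h2=4, probe 4,3 → found at 3.

2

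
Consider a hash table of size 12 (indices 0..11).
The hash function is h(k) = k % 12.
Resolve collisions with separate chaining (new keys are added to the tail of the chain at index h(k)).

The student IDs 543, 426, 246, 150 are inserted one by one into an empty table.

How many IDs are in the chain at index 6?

3

543 → bucket 3
426 → bucket 6
246 → bucket 6 (collision)
150 → bucket 6 (collision)
Final buckets:
0: _
1: _
2: _
3: 543
4: _
5: _
6: 426 -> 246 -> 150
7: _
8: _
9: _
10: _
11: _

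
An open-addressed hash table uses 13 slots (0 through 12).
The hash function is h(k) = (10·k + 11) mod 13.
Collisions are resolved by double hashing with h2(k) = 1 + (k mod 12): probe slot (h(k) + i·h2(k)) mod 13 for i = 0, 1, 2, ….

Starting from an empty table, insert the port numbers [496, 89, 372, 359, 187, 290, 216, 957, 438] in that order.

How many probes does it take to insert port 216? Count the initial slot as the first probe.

2

496 hashes to 5; slot 5 is free -> place at 5.
89 hashes to 4; slot 4 is free -> place at 4.
372 hashes to 0; slot 0 is free -> place at 0.
359 hashes to 0, h2=12; 0 taken -> place at 12.
187 hashes to 9; slot 9 is free -> place at 9.
290 hashes to 12, h2=3; 12 taken -> place at 2.
216 hashes to 0, h2=1; 0 taken -> place at 1.
957 hashes to 0, h2=10; 0 taken -> place at 10.
438 hashes to 10, h2=7; 10,4 taken -> place at 11.
Table: [372, 216, 290, -, 89, 496, -, -, -, 187, 957, 438, 359]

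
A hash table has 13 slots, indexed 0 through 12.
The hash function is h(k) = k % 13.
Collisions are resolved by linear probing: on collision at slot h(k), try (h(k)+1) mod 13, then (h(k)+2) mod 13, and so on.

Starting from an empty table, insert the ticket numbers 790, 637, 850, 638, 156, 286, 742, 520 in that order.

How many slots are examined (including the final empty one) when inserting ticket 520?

790 hashes to 10; slot 10 is free => place at 10.
637 hashes to 0; slot 0 is free => place at 0.
850 hashes to 5; slot 5 is free => place at 5.
638 hashes to 1; slot 1 is free => place at 1.
156 hashes to 0; 0,1 taken => place at 2.
286 hashes to 0; 0,1,2 taken => place at 3.
742 hashes to 1; 1,2,3 taken => place at 4.
520 hashes to 0; 0,1,2,3,4,5 taken => place at 6.
Table: [637, 638, 156, 286, 742, 850, 520, -, -, -, 790, -, -]

7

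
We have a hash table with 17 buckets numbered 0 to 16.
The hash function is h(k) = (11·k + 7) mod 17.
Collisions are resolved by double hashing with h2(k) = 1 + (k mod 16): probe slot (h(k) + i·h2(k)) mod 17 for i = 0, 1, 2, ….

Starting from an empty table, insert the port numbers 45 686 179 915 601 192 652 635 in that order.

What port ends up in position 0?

45 hashes to 9; slot 9 is free -> place at 9.
686 hashes to 5; slot 5 is free -> place at 5.
179 hashes to 4; slot 4 is free -> place at 4.
915 hashes to 8; slot 8 is free -> place at 8.
601 hashes to 5, h2=10; 5 taken -> place at 15.
192 hashes to 11; slot 11 is free -> place at 11.
652 hashes to 5, h2=13; 5 taken -> place at 1.
635 hashes to 5, h2=12; 5 taken -> place at 0.
Table: [635, 652, —, —, 179, 686, —, —, 915, 45, —, 192, —, —, —, 601, —]

635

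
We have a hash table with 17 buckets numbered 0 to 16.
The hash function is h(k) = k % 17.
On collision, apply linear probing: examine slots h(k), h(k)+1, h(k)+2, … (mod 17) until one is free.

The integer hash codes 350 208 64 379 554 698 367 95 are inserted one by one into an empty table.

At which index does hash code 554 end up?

11

350: h=10 -> slot 10
208: h=4 -> slot 4
64: h=13 -> slot 13
379: h=5 -> slot 5
554: h=10, probe 10,11 -> slot 11
698: h=1 -> slot 1
367: h=10, probe 10,11,12 -> slot 12
95: h=10, probe 10,11,12,13,14 -> slot 14
Table: [., 698, ., ., 208, 379, ., ., ., ., 350, 554, 367, 64, 95, ., .]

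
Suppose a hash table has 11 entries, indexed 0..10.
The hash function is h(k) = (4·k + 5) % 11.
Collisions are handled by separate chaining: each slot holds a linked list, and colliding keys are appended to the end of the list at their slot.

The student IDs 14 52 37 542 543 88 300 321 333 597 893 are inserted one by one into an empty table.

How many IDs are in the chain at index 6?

5

14 -> bucket 6
52 -> bucket 4
37 -> bucket 10
542 -> bucket 6 (collision)
543 -> bucket 10 (collision)
88 -> bucket 5
300 -> bucket 6 (collision)
321 -> bucket 2
333 -> bucket 6 (collision)
597 -> bucket 6 (collision)
893 -> bucket 2 (collision)
Final buckets:
0: —
1: —
2: 321 -> 893
3: —
4: 52
5: 88
6: 14 -> 542 -> 300 -> 333 -> 597
7: —
8: —
9: —
10: 37 -> 543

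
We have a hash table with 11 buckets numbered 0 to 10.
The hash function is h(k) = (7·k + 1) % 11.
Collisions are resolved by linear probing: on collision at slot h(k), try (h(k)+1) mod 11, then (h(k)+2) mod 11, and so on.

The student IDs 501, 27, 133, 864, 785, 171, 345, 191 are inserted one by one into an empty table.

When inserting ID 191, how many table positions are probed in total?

7

501 hashes to 10; slot 10 is free => place at 10.
27 hashes to 3; slot 3 is free => place at 3.
133 hashes to 8; slot 8 is free => place at 8.
864 hashes to 10; 10 taken => place at 0.
785 hashes to 7; slot 7 is free => place at 7.
171 hashes to 10; 10,0 taken => place at 1.
345 hashes to 7; 7,8 taken => place at 9.
191 hashes to 7; 7,8,9,10,0,1 taken => place at 2.
Table: [864, 171, 191, 27, _, _, _, 785, 133, 345, 501]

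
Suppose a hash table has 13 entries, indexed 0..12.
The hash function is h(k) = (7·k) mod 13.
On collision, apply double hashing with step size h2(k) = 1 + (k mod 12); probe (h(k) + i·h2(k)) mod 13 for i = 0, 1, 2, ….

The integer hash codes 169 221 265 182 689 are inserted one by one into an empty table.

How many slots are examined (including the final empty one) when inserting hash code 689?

Insert 169: h=0, slot 0 empty -> index 0.
Insert 221: h=0, h2=6, slot 0 occupied -> index 6.
Insert 265: h=9, slot 9 empty -> index 9.
Insert 182: h=0, h2=3, slot 0 occupied -> index 3.
Insert 689: h=0, h2=6, slots 0,6 occupied -> index 12.
Table: [169, ∅, ∅, 182, ∅, ∅, 221, ∅, ∅, 265, ∅, ∅, 689]

3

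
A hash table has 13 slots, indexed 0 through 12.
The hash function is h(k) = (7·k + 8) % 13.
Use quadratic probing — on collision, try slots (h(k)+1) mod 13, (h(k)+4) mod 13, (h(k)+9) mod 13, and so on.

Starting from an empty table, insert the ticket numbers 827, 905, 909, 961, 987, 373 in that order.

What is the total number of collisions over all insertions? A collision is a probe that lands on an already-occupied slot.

4

827 hashes to 12; slot 12 is free -> place at 12.
905 hashes to 12; 12 taken -> place at 0.
909 hashes to 1; slot 1 is free -> place at 1.
961 hashes to 1; 1 taken -> place at 2.
987 hashes to 1; 1,2 taken -> place at 5.
373 hashes to 6; slot 6 is free -> place at 6.
Table: [905, 909, 961, —, —, 987, 373, —, —, —, —, —, 827]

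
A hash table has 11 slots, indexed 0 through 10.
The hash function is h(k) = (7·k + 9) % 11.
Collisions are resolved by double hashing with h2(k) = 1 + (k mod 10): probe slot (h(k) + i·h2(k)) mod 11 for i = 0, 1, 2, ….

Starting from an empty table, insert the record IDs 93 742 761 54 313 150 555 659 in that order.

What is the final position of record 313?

4

93: h=0 -> slot 0
742: h=0, h2=3, probe 0,3 -> slot 3
761: h=1 -> slot 1
54: h=2 -> slot 2
313: h=0, h2=4, probe 0,4 -> slot 4
150: h=3, h2=1, probe 3,4,5 -> slot 5
555: h=0, h2=6, probe 0,6 -> slot 6
659: h=2, h2=10, probe 2,1,0,10 -> slot 10
Table: [93, 761, 54, 742, 313, 150, 555, -, -, -, 659]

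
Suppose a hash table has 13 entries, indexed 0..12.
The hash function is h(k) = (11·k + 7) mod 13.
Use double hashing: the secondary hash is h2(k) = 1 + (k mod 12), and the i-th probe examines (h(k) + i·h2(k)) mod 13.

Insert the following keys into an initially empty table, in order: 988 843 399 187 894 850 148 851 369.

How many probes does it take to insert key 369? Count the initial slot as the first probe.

3

988 hashes to 7; slot 7 is free → place at 7.
843 hashes to 11; slot 11 is free → place at 11.
399 hashes to 2; slot 2 is free → place at 2.
187 hashes to 10; slot 10 is free → place at 10.
894 hashes to 0; slot 0 is free → place at 0.
850 hashes to 10, h2=11; 10 taken → place at 8.
148 hashes to 10, h2=5; 10,2,7 taken → place at 12.
851 hashes to 8, h2=12; 8,7 taken → place at 6.
369 hashes to 10, h2=10; 10,7 taken → place at 4.
Table: [894, -, 399, -, 369, -, 851, 988, 850, -, 187, 843, 148]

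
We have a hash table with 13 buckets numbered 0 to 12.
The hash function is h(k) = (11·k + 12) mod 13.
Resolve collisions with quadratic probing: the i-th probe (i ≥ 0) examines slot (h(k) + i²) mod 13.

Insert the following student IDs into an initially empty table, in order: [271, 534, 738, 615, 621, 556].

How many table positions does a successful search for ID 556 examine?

3

271 hashes to 3; slot 3 is free → place at 3.
534 hashes to 10; slot 10 is free → place at 10.
738 hashes to 5; slot 5 is free → place at 5.
615 hashes to 4; slot 4 is free → place at 4.
621 hashes to 5; 5 taken → place at 6.
556 hashes to 5; 5,6 taken → place at 9.
Table: [—, —, —, 271, 615, 738, 621, —, —, 556, 534, —, —]
Lookup 556: h=5, probe 5,6,9 → found at 9.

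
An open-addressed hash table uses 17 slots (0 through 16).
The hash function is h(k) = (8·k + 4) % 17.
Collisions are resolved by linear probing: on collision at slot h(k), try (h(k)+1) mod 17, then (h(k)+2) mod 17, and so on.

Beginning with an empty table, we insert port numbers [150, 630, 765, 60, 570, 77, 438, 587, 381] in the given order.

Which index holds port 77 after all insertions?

10

Insert 150: h=14, slot 14 empty => index 14.
Insert 630: h=12, slot 12 empty => index 12.
Insert 765: h=4, slot 4 empty => index 4.
Insert 60: h=8, slot 8 empty => index 8.
Insert 570: h=8, slot 8 occupied => index 9.
Insert 77: h=8, slots 8,9 occupied => index 10.
Insert 438: h=6, slot 6 empty => index 6.
Insert 587: h=8, slots 8,9,10 occupied => index 11.
Insert 381: h=9, slots 9,10,11,12 occupied => index 13.
Table: [—, —, —, —, 765, —, 438, —, 60, 570, 77, 587, 630, 381, 150, —, —]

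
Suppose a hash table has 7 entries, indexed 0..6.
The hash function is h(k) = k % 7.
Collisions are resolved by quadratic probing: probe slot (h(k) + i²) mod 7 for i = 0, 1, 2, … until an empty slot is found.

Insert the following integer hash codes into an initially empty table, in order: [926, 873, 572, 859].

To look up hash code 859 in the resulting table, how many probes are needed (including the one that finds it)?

4

Insert 926: h=2, slot 2 empty => index 2.
Insert 873: h=5, slot 5 empty => index 5.
Insert 572: h=5, slot 5 occupied => index 6.
Insert 859: h=5, slots 5,6,2 occupied => index 0.
Table: [859, ., 926, ., ., 873, 572]
Lookup 859: h=5, probe 5,6,2,0 → found at 0.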